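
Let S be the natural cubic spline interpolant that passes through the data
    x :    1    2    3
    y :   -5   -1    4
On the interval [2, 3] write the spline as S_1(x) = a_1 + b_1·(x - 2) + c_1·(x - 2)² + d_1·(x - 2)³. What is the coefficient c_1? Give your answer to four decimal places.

Write M_i for S''(x_i). With h_i = 1, 1 and divided differences Δ_i = 4, 5, the continuity of S' gives the tridiagonal system
  1·M_0 + 4·M_1 + 1·M_2 = 6(Δ_1 - Δ_0) = 6
Natural end conditions: M_0 = M_2 = 0.
Forward elimination and back-substitution give M_0 = 0, M_1 = 3/2, M_2 = 0.
On [2, 3], with S_1(x) = a_1 + b_1·(x - 2) + c_1·(x - 2)² + d_1·(x - 2)³: c_1 = M_1/2 = 3/4, d_1 = (M_2 - M_1)/(6h_1) = -1/4, b_1 = Δ_1 - h_1(2M_1 + M_2)/6 = 9/2.

0.7500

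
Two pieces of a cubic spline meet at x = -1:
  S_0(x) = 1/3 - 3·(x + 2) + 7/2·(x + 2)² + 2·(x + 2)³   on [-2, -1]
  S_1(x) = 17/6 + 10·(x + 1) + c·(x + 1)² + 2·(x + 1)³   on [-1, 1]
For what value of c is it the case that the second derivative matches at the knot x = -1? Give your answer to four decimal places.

9.5000

S_0''(x) = 7 + 12·(x + 2), so S_0''(-1) = 19. On the right, S_1''(-1) = 2c, so c = 19/2.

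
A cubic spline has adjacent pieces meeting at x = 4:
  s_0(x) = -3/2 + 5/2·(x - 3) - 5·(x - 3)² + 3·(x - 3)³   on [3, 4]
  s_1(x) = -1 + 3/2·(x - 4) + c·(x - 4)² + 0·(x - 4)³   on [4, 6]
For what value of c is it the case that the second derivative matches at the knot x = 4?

4

s_0''(x) = -10 + 18·(x - 3), so s_0''(4) = 8. On the right, s_1''(4) = 2c, so c = 4.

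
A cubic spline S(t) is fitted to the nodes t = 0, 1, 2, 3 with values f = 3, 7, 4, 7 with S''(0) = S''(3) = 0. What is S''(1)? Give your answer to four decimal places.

Write M_i for S''(x_i). With h_i = 1, 1, 1 and divided differences Δ_i = 4, -3, 3, the continuity of S' gives the tridiagonal system
  1·M_0 + 4·M_1 + 1·M_2 = 6(Δ_1 - Δ_0) = -42
  1·M_1 + 4·M_2 + 1·M_3 = 6(Δ_2 - Δ_1) = 36
Natural end conditions: M_0 = M_3 = 0.
Solving: M_0 = 0, M_1 = -68/5, M_2 = 62/5, M_3 = 0.

-13.6000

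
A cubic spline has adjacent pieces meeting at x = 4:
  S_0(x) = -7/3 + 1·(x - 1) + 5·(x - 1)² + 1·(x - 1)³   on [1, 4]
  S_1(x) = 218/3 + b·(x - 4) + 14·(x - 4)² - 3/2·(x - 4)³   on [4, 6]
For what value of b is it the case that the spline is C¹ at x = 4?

58

S_0'(x) = 1 + 10·(x - 1) + 3·(x - 1)², so S_0'(4) = 58. On the right, S_1'(4) = b, so b = 58.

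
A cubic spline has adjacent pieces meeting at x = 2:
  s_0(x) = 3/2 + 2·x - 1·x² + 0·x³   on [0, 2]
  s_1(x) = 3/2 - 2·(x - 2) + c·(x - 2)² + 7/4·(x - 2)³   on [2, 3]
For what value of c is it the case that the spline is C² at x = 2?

s_0''(x) = -2 + 0·x, so s_0''(2) = -2. On the right, s_1''(2) = 2c, so c = -1.

-1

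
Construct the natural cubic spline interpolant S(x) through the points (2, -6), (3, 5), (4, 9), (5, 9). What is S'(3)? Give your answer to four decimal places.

7.8000

Write M_i for S''(x_i). With h_i = 1, 1, 1 and divided differences Δ_i = 11, 4, 0, the continuity of S' gives the tridiagonal system
  1·M_0 + 4·M_1 + 1·M_2 = 6(Δ_1 - Δ_0) = -42
  1·M_1 + 4·M_2 + 1·M_3 = 6(Δ_2 - Δ_1) = -24
Natural end conditions: M_0 = M_3 = 0.
Solving the tridiagonal system: M_0 = 0, M_1 = -48/5, M_2 = -18/5, M_3 = 0.
On [3, 4], S'(x) = b_1 + 2c_1·(x - 3) + 3d_1·(x - 3)² with b_1 = Δ_1 - h_1(2M_1 + M_2)/6 = 39/5, c_1 = M_1/2 = -24/5, d_1 = (M_2 - M_1)/(6h_1) = 1. So S'(3) = 39/5.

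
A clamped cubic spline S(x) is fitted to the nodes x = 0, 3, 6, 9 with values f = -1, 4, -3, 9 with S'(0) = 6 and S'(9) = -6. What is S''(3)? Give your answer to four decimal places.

-3.1556

Write M_i for S''(x_i). With h_i = 3, 3, 3 and divided differences Δ_i = 5/3, -7/3, 4, the continuity of S' gives the tridiagonal system
  3·M_0 + 12·M_1 + 3·M_2 = 6(Δ_1 - Δ_0) = -24
  3·M_1 + 12·M_2 + 3·M_3 = 6(Δ_2 - Δ_1) = 38
Clamped end conditions give two more equations: 2h_0·M_0 + h_0·M_1 = 6(Δ_0 - S'(0)) = -26 and h_2·M_2 + 2h_2·M_3 = 6(S'(9) - Δ_2) = -60.
Solving: M_0 = -124/45, M_1 = -142/45, M_2 = 332/45, M_3 = -616/45.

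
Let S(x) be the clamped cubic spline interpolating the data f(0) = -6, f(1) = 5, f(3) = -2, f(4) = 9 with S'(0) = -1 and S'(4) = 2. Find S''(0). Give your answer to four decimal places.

53.2286

Let M_i = S''(x_i). Step sizes h_i = 1, 2, 1; slopes of the chords Δ_i = (y_(i+1) - y_i)/h_i = 11, -7/2, 11.
  1·M_0 + 6·M_1 + 2·M_2 = 6(Δ_1 - Δ_0) = -87
  2·M_1 + 6·M_2 + 1·M_3 = 6(Δ_2 - Δ_1) = 87
Clamped end conditions give two more equations: 2h_0·M_0 + h_0·M_1 = 6(Δ_0 - S'(0)) = 72 and h_2·M_2 + 2h_2·M_3 = 6(S'(4) - Δ_2) = -54.
Solving the tridiagonal system: M_0 = 1863/35, M_1 = -1206/35, M_2 = 1164/35, M_3 = -1527/35.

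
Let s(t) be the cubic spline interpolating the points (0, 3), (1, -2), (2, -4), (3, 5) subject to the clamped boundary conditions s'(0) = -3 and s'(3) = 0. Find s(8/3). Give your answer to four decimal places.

Let M_i = s''(x_i). Step sizes h_i = 1, 1, 1; slopes of the chords Δ_i = (y_(i+1) - y_i)/h_i = -5, -2, 9.
  1·M_0 + 4·M_1 + 1·M_2 = 6(Δ_1 - Δ_0) = 18
  1·M_1 + 4·M_2 + 1·M_3 = 6(Δ_2 - Δ_1) = 66
Clamped end conditions give two more equations: 2h_0·M_0 + h_0·M_1 = 6(Δ_0 - s'(0)) = -12 and h_2·M_2 + 2h_2·M_3 = 6(s'(3) - Δ_2) = -54.
Solving the tridiagonal system: M_0 = -28/5, M_1 = -4/5, M_2 = 134/5, M_3 = -202/5.
On [2, 3], s(t) = -4 + 34/5·(t - 2) + 67/5·(t - 2)² - 56/5·(t - 2)³.
With (t - 2) = 2/3: s(8/3) = 428/135.

3.1704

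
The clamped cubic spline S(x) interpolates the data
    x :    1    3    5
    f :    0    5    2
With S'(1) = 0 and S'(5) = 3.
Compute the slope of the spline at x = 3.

0

Write M_i for S''(x_i). With h_i = 2, 2 and divided differences Δ_i = 5/2, -3/2, the continuity of S' gives the tridiagonal system
  2·M_0 + 8·M_1 + 2·M_2 = 6(Δ_1 - Δ_0) = -24
Clamped end conditions give two more equations: 2h_0·M_0 + h_0·M_1 = 6(Δ_0 - S'(1)) = 15 and h_1·M_1 + 2h_1·M_2 = 6(S'(5) - Δ_1) = 27.
Forward elimination and back-substitution give M_0 = 15/2, M_1 = -15/2, M_2 = 21/2.
On [3, 5], S'(x) = b_1 + 2c_1·(x - 3) + 3d_1·(x - 3)² with b_1 = Δ_1 - h_1(2M_1 + M_2)/6 = 0, c_1 = M_1/2 = -15/4, d_1 = (M_2 - M_1)/(6h_1) = 3/2. So S'(3) = 0.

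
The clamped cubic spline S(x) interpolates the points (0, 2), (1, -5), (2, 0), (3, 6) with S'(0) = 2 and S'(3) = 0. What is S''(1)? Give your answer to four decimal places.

Put M_i = S'' at the i-th knot. Here h = (1, 1, 1) and Δ = (-7, 5, 6), so the interior equations h_(i-1)·M_(i-1) + 2(h_(i-1)+h_i)·M_i + h_i·M_(i+1) = 6(Δ_i − Δ_(i-1)) read
  1·M_0 + 4·M_1 + 1·M_2 = 6(Δ_1 - Δ_0) = 72
  1·M_1 + 4·M_2 + 1·M_3 = 6(Δ_2 - Δ_1) = 6
Clamped end conditions give two more equations: 2h_0·M_0 + h_0·M_1 = 6(Δ_0 - S'(0)) = -54 and h_2·M_2 + 2h_2·M_3 = 6(S'(3) - Δ_2) = -36.
Solving the tridiagonal system: M_0 = -124/3, M_1 = 86/3, M_2 = -4/3, M_3 = -52/3.

28.6667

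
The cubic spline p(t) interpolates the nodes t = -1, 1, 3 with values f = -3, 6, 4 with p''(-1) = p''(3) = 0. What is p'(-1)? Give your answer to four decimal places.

Put σ_i = p'' at the i-th knot. Here h = (2, 2) and Δ = (9/2, -1), so the interior equations h_(i-1)·σ_(i-1) + 2(h_(i-1)+h_i)·σ_i + h_i·σ_(i+1) = 6(Δ_i − Δ_(i-1)) read
  2·σ_0 + 8·σ_1 + 2·σ_2 = 6(Δ_1 - Δ_0) = -33
Natural end conditions: σ_0 = σ_2 = 0.
Hence σ_0 = 0, σ_1 = -33/8, σ_2 = 0.
On [-1, 1], p'(t) = b_0 + 2c_0·(t + 1) + 3d_0·(t + 1)² with b_0 = Δ_0 - h_0(2σ_0 + σ_1)/6 = 47/8, c_0 = σ_0/2 = 0, d_0 = (σ_1 - σ_0)/(6h_0) = -11/32. So p'(-1) = 47/8.

5.8750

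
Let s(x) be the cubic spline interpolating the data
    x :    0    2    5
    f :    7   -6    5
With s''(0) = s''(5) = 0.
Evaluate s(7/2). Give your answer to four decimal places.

Let σ_i = s''(x_i). Step sizes h_i = 2, 3; slopes of the chords Δ_i = (y_(i+1) - y_i)/h_i = -13/2, 11/3.
  2·σ_0 + 10·σ_1 + 3·σ_2 = 6(Δ_1 - Δ_0) = 61
Natural end conditions: σ_0 = σ_2 = 0.
Solving the tridiagonal system: σ_0 = 0, σ_1 = 61/10, σ_2 = 0.
On [2, 5], s(x) = -6 - 73/30·(x - 2) + 61/20·(x - 2)² - 61/180·(x - 2)³.
With (x - 2) = 3/2: s(7/2) = -629/160.

-3.9313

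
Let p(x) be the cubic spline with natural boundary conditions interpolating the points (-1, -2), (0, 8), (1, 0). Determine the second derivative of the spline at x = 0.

Put σ_i = p'' at the i-th knot. Here h = (1, 1) and Δ = (10, -8), so the interior equations h_(i-1)·σ_(i-1) + 2(h_(i-1)+h_i)·σ_i + h_i·σ_(i+1) = 6(Δ_i − Δ_(i-1)) read
  1·σ_0 + 4·σ_1 + 1·σ_2 = 6(Δ_1 - Δ_0) = -108
Natural end conditions: σ_0 = σ_2 = 0.
Solving the tridiagonal system: σ_0 = 0, σ_1 = -27, σ_2 = 0.

-27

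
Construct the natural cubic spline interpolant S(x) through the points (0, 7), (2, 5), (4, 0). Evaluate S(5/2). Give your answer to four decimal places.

Write m_i for S''(x_i). With h_i = 2, 2 and divided differences Δ_i = -1, -5/2, the continuity of S' gives the tridiagonal system
  2·m_0 + 8·m_1 + 2·m_2 = 6(Δ_1 - Δ_0) = -9
Natural end conditions: m_0 = m_2 = 0.
Solving the tridiagonal system: m_0 = 0, m_1 = -9/8, m_2 = 0.
On [2, 4], S(x) = 5 - 7/4·(x - 2) - 9/16·(x - 2)² + 3/32·(x - 2)³.
With (x - 2) = 1/2: S(5/2) = 1023/256.

3.9961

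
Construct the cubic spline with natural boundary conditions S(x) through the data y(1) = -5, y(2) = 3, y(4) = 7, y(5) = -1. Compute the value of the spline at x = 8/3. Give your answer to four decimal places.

Write σ_i for S''(x_i). With h_i = 1, 2, 1 and divided differences Δ_i = 8, 2, -8, the continuity of S' gives the tridiagonal system
  1·σ_0 + 6·σ_1 + 2·σ_2 = 6(Δ_1 - Δ_0) = -36
  2·σ_1 + 6·σ_2 + 1·σ_3 = 6(Δ_2 - Δ_1) = -60
Natural end conditions: σ_0 = σ_3 = 0.
Solving the tridiagonal system: σ_0 = 0, σ_1 = -3, σ_2 = -9, σ_3 = 0.
On [2, 4], S(x) = 3 + 7·(x - 2) - 3/2·(x - 2)² - 1/2·(x - 2)³.
With (x - 2) = 2/3: S(8/3) = 185/27.

6.8519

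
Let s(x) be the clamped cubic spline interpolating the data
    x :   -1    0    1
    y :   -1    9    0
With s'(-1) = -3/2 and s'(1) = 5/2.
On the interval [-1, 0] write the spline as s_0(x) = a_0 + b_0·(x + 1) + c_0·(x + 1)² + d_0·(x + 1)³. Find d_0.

-21

With σ_i denoting the second derivative at x_i, h_i = 1, 1, and Δ_i = (y_(i+1) − y_i)/h_i = 10, -9:
  1·σ_0 + 4·σ_1 + 1·σ_2 = 6(Δ_1 - Δ_0) = -114
Clamped end conditions give two more equations: 2h_0·σ_0 + h_0·σ_1 = 6(Δ_0 - s'(-1)) = 69 and h_1·σ_1 + 2h_1·σ_2 = 6(s'(1) - Δ_1) = 69.
Forward elimination and back-substitution give σ_0 = 65, σ_1 = -61, σ_2 = 65.
On [-1, 0], with s_0(x) = a_0 + b_0·(x + 1) + c_0·(x + 1)² + d_0·(x + 1)³: c_0 = σ_0/2 = 65/2, d_0 = (σ_1 - σ_0)/(6h_0) = -21, b_0 = Δ_0 - h_0(2σ_0 + σ_1)/6 = -3/2.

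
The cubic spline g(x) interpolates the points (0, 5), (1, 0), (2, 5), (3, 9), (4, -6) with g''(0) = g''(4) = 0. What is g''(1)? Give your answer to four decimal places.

Let m_i = g''(x_i). Step sizes h_i = 1, 1, 1, 1; slopes of the chords Δ_i = (y_(i+1) - y_i)/h_i = -5, 5, 4, -15.
  1·m_0 + 4·m_1 + 1·m_2 = 6(Δ_1 - Δ_0) = 60
  1·m_1 + 4·m_2 + 1·m_3 = 6(Δ_2 - Δ_1) = -6
  1·m_2 + 4·m_3 + 1·m_4 = 6(Δ_3 - Δ_2) = -114
Natural end conditions: m_0 = m_4 = 0.
Solving: m_0 = 0, m_1 = 405/28, m_2 = 15/7, m_3 = -813/28, m_4 = 0.

14.4643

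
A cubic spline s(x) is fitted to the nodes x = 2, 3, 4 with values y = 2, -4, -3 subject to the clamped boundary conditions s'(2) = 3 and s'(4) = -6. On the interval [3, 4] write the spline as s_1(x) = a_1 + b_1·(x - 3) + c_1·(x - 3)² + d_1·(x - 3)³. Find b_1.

-3

Write M_i for s''(x_i). With h_i = 1, 1 and divided differences Δ_i = -6, 1, the continuity of s' gives the tridiagonal system
  1·M_0 + 4·M_1 + 1·M_2 = 6(Δ_1 - Δ_0) = 42
Clamped end conditions give two more equations: 2h_0·M_0 + h_0·M_1 = 6(Δ_0 - s'(2)) = -54 and h_1·M_1 + 2h_1·M_2 = 6(s'(4) - Δ_1) = -42.
Hence M_0 = -42, M_1 = 30, M_2 = -36.
On [3, 4], with s_1(x) = a_1 + b_1·(x - 3) + c_1·(x - 3)² + d_1·(x - 3)³: c_1 = M_1/2 = 15, d_1 = (M_2 - M_1)/(6h_1) = -11, b_1 = Δ_1 - h_1(2M_1 + M_2)/6 = -3.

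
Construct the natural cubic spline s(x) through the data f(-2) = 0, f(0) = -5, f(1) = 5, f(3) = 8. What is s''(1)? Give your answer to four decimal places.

Put m_i = s'' at the i-th knot. Here h = (2, 1, 2) and Δ = (-5/2, 10, 3/2), so the interior equations h_(i-1)·m_(i-1) + 2(h_(i-1)+h_i)·m_i + h_i·m_(i+1) = 6(Δ_i − Δ_(i-1)) read
  2·m_0 + 6·m_1 + 1·m_2 = 6(Δ_1 - Δ_0) = 75
  1·m_1 + 6·m_2 + 2·m_3 = 6(Δ_2 - Δ_1) = -51
Natural end conditions: m_0 = m_3 = 0.
Hence m_0 = 0, m_1 = 501/35, m_2 = -381/35, m_3 = 0.

-10.8857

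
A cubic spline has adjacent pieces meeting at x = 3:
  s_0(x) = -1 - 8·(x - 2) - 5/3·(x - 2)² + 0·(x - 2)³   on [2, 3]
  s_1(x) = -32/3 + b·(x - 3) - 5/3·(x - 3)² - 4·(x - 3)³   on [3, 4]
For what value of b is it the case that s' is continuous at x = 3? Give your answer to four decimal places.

-11.3333

s_0'(x) = -8 - 10/3·(x - 2) + 0·(x - 2)², so s_0'(3) = -34/3. On the right, s_1'(3) = b, so b = -34/3.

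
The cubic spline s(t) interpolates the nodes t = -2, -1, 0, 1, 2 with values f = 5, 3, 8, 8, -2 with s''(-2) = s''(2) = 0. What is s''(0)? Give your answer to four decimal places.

Put M_i = s'' at the i-th knot. Here h = (1, 1, 1, 1) and Δ = (-2, 5, 0, -10), so the interior equations h_(i-1)·M_(i-1) + 2(h_(i-1)+h_i)·M_i + h_i·M_(i+1) = 6(Δ_i − Δ_(i-1)) read
  1·M_0 + 4·M_1 + 1·M_2 = 6(Δ_1 - Δ_0) = 42
  1·M_1 + 4·M_2 + 1·M_3 = 6(Δ_2 - Δ_1) = -30
  1·M_2 + 4·M_3 + 1·M_4 = 6(Δ_3 - Δ_2) = -60
Natural end conditions: M_0 = M_4 = 0.
Solving: M_0 = 0, M_1 = 345/28, M_2 = -51/7, M_3 = -369/28, M_4 = 0.

-7.2857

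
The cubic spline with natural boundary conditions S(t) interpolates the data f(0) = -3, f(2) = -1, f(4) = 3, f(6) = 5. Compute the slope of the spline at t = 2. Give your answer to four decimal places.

1.6667

With M_i denoting the second derivative at x_i, h_i = 2, 2, 2, and Δ_i = (y_(i+1) − y_i)/h_i = 1, 2, 1:
  2·M_0 + 8·M_1 + 2·M_2 = 6(Δ_1 - Δ_0) = 6
  2·M_1 + 8·M_2 + 2·M_3 = 6(Δ_2 - Δ_1) = -6
Natural end conditions: M_0 = M_3 = 0.
Solving the tridiagonal system: M_0 = 0, M_1 = 1, M_2 = -1, M_3 = 0.
On [2, 4], S'(t) = b_1 + 2c_1·(t - 2) + 3d_1·(t - 2)² with b_1 = Δ_1 - h_1(2M_1 + M_2)/6 = 5/3, c_1 = M_1/2 = 1/2, d_1 = (M_2 - M_1)/(6h_1) = -1/6. So S'(2) = 5/3.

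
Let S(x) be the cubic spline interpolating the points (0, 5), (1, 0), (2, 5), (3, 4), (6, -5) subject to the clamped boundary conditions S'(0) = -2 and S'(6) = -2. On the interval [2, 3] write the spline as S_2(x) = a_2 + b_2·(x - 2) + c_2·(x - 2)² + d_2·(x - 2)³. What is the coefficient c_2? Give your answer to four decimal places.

Put m_i = S'' at the i-th knot. Here h = (1, 1, 1, 3) and Δ = (-5, 5, -1, -3), so the interior equations h_(i-1)·m_(i-1) + 2(h_(i-1)+h_i)·m_i + h_i·m_(i+1) = 6(Δ_i − Δ_(i-1)) read
  1·m_0 + 4·m_1 + 1·m_2 = 6(Δ_1 - Δ_0) = 60
  1·m_1 + 4·m_2 + 1·m_3 = 6(Δ_2 - Δ_1) = -36
  1·m_2 + 8·m_3 + 3·m_4 = 6(Δ_3 - Δ_2) = -12
Clamped end conditions give two more equations: 2h_0·m_0 + h_0·m_1 = 6(Δ_0 - S'(0)) = -18 and h_3·m_3 + 2h_3·m_4 = 6(S'(6) - Δ_3) = 6.
Solving: m_0 = -21, m_1 = 24, m_2 = -15, m_3 = 0, m_4 = 1.
On [2, 3], with S_2(x) = a_2 + b_2·(x - 2) + c_2·(x - 2)² + d_2·(x - 2)³: c_2 = m_2/2 = -15/2, d_2 = (m_3 - m_2)/(6h_2) = 5/2, b_2 = Δ_2 - h_2(2m_2 + m_3)/6 = 4.

-7.5000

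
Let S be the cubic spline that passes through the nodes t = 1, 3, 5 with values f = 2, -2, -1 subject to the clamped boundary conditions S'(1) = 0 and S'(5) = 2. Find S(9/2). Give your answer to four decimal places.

Let M_i = S''(x_i). Step sizes h_i = 2, 2; slopes of the chords Δ_i = (y_(i+1) - y_i)/h_i = -2, 1/2.
  2·M_0 + 8·M_1 + 2·M_2 = 6(Δ_1 - Δ_0) = 15
Clamped end conditions give two more equations: 2h_0·M_0 + h_0·M_1 = 6(Δ_0 - S'(1)) = -12 and h_1·M_1 + 2h_1·M_2 = 6(S'(5) - Δ_1) = 9.
Hence M_0 = -35/8, M_1 = 11/4, M_2 = 7/8.
On [3, 5], S(t) = -2 - 13/8·(t - 3) + 11/8·(t - 3)² - 5/32·(t - 3)³.
With (t - 3) = 3/2: S(9/2) = -479/256.

-1.8711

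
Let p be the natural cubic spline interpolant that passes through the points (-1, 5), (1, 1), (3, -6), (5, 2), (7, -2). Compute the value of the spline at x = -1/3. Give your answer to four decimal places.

4.2857

With M_i denoting the second derivative at x_i, h_i = 2, 2, 2, 2, and Δ_i = (y_(i+1) − y_i)/h_i = -2, -7/2, 4, -2:
  2·M_0 + 8·M_1 + 2·M_2 = 6(Δ_1 - Δ_0) = -9
  2·M_1 + 8·M_2 + 2·M_3 = 6(Δ_2 - Δ_1) = 45
  2·M_2 + 8·M_3 + 2·M_4 = 6(Δ_3 - Δ_2) = -36
Natural end conditions: M_0 = M_4 = 0.
Solving the tridiagonal system: M_0 = 0, M_1 = -351/112, M_2 = 225/28, M_3 = -729/112, M_4 = 0.
On [-1, 1], p(x) = 5 - 107/112·(x + 1) + 0·(x + 1)² - 117/448·(x + 1)³.
With (x + 1) = 2/3: p(-1/3) = 30/7.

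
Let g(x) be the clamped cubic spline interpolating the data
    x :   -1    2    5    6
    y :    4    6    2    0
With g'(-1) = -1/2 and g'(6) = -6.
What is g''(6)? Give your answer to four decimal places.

-12.9355

With σ_i denoting the second derivative at x_i, h_i = 3, 3, 1, and Δ_i = (y_(i+1) − y_i)/h_i = 2/3, -4/3, -2:
  3·σ_0 + 12·σ_1 + 3·σ_2 = 6(Δ_1 - Δ_0) = -12
  3·σ_1 + 8·σ_2 + 1·σ_3 = 6(Δ_2 - Δ_1) = -4
Clamped end conditions give two more equations: 2h_0·σ_0 + h_0·σ_1 = 6(Δ_0 - g'(-1)) = 7 and h_2·σ_2 + 2h_2·σ_3 = 6(g'(6) - Δ_2) = -24.
Hence σ_0 = 202/93, σ_1 = -187/93, σ_2 = 58/31, σ_3 = -401/31.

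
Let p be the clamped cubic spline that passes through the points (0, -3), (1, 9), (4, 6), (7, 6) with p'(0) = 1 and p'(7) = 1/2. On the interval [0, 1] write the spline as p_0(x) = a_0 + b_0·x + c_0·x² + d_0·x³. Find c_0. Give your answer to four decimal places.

20.7258

Put σ_i = p'' at the i-th knot. Here h = (1, 3, 3) and Δ = (12, -1, 0), so the interior equations h_(i-1)·σ_(i-1) + 2(h_(i-1)+h_i)·σ_i + h_i·σ_(i+1) = 6(Δ_i − Δ_(i-1)) read
  1·σ_0 + 8·σ_1 + 3·σ_2 = 6(Δ_1 - Δ_0) = -78
  3·σ_1 + 12·σ_2 + 3·σ_3 = 6(Δ_2 - Δ_1) = 6
Clamped end conditions give two more equations: 2h_0·σ_0 + h_0·σ_1 = 6(Δ_0 - p'(0)) = 66 and h_2·σ_2 + 2h_2·σ_3 = 6(p'(7) - Δ_2) = 3.
Hence σ_0 = 1285/31, σ_1 = -524/31, σ_2 = 163/31, σ_3 = -66/31.
On [0, 1], with p_0(x) = a_0 + b_0·x + c_0·x² + d_0·x³: c_0 = σ_0/2 = 1285/62, d_0 = (σ_1 - σ_0)/(6h_0) = -603/62, b_0 = Δ_0 - h_0(2σ_0 + σ_1)/6 = 1.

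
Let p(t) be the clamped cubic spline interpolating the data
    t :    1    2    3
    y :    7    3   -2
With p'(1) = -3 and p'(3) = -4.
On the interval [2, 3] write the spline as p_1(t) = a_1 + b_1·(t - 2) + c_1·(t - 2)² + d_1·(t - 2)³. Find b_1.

Put M_i = p'' at the i-th knot. Here h = (1, 1) and Δ = (-4, -5), so the interior equations h_(i-1)·M_(i-1) + 2(h_(i-1)+h_i)·M_i + h_i·M_(i+1) = 6(Δ_i − Δ_(i-1)) read
  1·M_0 + 4·M_1 + 1·M_2 = 6(Δ_1 - Δ_0) = -6
Clamped end conditions give two more equations: 2h_0·M_0 + h_0·M_1 = 6(Δ_0 - p'(1)) = -6 and h_1·M_1 + 2h_1·M_2 = 6(p'(3) - Δ_1) = 6.
Hence M_0 = -2, M_1 = -2, M_2 = 4.
On [2, 3], with p_1(t) = a_1 + b_1·(t - 2) + c_1·(t - 2)² + d_1·(t - 2)³: c_1 = M_1/2 = -1, d_1 = (M_2 - M_1)/(6h_1) = 1, b_1 = Δ_1 - h_1(2M_1 + M_2)/6 = -5.

-5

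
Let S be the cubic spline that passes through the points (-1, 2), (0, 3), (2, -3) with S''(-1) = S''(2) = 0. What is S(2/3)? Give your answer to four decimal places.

Let σ_i = S''(x_i). Step sizes h_i = 1, 2; slopes of the chords Δ_i = (y_(i+1) - y_i)/h_i = 1, -3.
  1·σ_0 + 6·σ_1 + 2·σ_2 = 6(Δ_1 - Δ_0) = -24
Natural end conditions: σ_0 = σ_2 = 0.
Solving the tridiagonal system: σ_0 = 0, σ_1 = -4, σ_2 = 0.
On [0, 2], S(t) = 3 - 1/3·t - 2·t² + 1/3·t³.
With t = 2/3: S(2/3) = 161/81.

1.9877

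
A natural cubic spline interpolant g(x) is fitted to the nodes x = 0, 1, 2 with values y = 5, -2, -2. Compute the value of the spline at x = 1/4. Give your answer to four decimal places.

Write M_i for g''(x_i). With h_i = 1, 1 and divided differences Δ_i = -7, 0, the continuity of g' gives the tridiagonal system
  1·M_0 + 4·M_1 + 1·M_2 = 6(Δ_1 - Δ_0) = 42
Natural end conditions: M_0 = M_2 = 0.
Forward elimination and back-substitution give M_0 = 0, M_1 = 21/2, M_2 = 0.
On [0, 1], g(x) = 5 - 35/4·x + 0·x² + 7/4·x³.
With x = 1/4: g(1/4) = 727/256.

2.8398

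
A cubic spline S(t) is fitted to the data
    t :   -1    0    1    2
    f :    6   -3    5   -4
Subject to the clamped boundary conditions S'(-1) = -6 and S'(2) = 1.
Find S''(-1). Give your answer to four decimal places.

-32.1333

With m_i denoting the second derivative at x_i, h_i = 1, 1, 1, and Δ_i = (y_(i+1) − y_i)/h_i = -9, 8, -9:
  1·m_0 + 4·m_1 + 1·m_2 = 6(Δ_1 - Δ_0) = 102
  1·m_1 + 4·m_2 + 1·m_3 = 6(Δ_2 - Δ_1) = -102
Clamped end conditions give two more equations: 2h_0·m_0 + h_0·m_1 = 6(Δ_0 - S'(-1)) = -18 and h_2·m_2 + 2h_2·m_3 = 6(S'(2) - Δ_2) = 60.
Solving: m_0 = -482/15, m_1 = 694/15, m_2 = -764/15, m_3 = 832/15.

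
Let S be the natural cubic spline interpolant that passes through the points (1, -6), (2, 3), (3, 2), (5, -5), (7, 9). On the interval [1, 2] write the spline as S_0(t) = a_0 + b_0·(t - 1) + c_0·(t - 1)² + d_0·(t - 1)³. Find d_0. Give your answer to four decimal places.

Put m_i = S'' at the i-th knot. Here h = (1, 1, 2, 2) and Δ = (9, -1, -7/2, 7), so the interior equations h_(i-1)·m_(i-1) + 2(h_(i-1)+h_i)·m_i + h_i·m_(i+1) = 6(Δ_i − Δ_(i-1)) read
  1·m_0 + 4·m_1 + 1·m_2 = 6(Δ_1 - Δ_0) = -60
  1·m_1 + 6·m_2 + 2·m_3 = 6(Δ_2 - Δ_1) = -15
  2·m_2 + 8·m_3 + 2·m_4 = 6(Δ_3 - Δ_2) = 63
Natural end conditions: m_0 = m_4 = 0.
Solving the tridiagonal system: m_0 = 0, m_1 = -57/4, m_2 = -3, m_3 = 69/8, m_4 = 0.
On [1, 2], with S_0(t) = a_0 + b_0·(t - 1) + c_0·(t - 1)² + d_0·(t - 1)³: c_0 = m_0/2 = 0, d_0 = (m_1 - m_0)/(6h_0) = -19/8, b_0 = Δ_0 - h_0(2m_0 + m_1)/6 = 91/8.

-2.3750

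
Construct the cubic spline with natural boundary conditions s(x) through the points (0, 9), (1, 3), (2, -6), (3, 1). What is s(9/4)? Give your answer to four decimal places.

-5.7156

Let σ_i = s''(x_i). Step sizes h_i = 1, 1, 1; slopes of the chords Δ_i = (y_(i+1) - y_i)/h_i = -6, -9, 7.
  1·σ_0 + 4·σ_1 + 1·σ_2 = 6(Δ_1 - Δ_0) = -18
  1·σ_1 + 4·σ_2 + 1·σ_3 = 6(Δ_2 - Δ_1) = 96
Natural end conditions: σ_0 = σ_3 = 0.
Forward elimination and back-substitution give σ_0 = 0, σ_1 = -56/5, σ_2 = 134/5, σ_3 = 0.
On [2, 3], s(x) = -6 - 29/15·(x - 2) + 67/5·(x - 2)² - 67/15·(x - 2)³.
With (x - 2) = 1/4: s(9/4) = -1829/320.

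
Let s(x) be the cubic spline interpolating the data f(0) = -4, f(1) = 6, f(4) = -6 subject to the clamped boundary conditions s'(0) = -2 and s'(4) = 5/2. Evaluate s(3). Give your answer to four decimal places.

-1.7361

Put σ_i = s'' at the i-th knot. Here h = (1, 3) and Δ = (10, -4), so the interior equations h_(i-1)·σ_(i-1) + 2(h_(i-1)+h_i)·σ_i + h_i·σ_(i+1) = 6(Δ_i − Δ_(i-1)) read
  1·σ_0 + 8·σ_1 + 3·σ_2 = 6(Δ_1 - Δ_0) = -84
Clamped end conditions give two more equations: 2h_0·σ_0 + h_0·σ_1 = 6(Δ_0 - s'(0)) = 72 and h_1·σ_1 + 2h_1·σ_2 = 6(s'(4) - Δ_1) = 39.
Solving: σ_0 = 381/8, σ_1 = -93/4, σ_2 = 145/8.
On [1, 4], s(x) = 6 + 163/16·(x - 1) - 93/8·(x - 1)² + 331/144·(x - 1)³.
With (x - 1) = 2: s(3) = -125/72.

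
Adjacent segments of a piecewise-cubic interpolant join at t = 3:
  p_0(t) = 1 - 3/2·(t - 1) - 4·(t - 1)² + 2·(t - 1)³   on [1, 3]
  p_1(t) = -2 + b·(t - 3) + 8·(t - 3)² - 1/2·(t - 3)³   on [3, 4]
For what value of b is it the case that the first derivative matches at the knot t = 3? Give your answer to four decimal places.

6.5000

p_0'(t) = -3/2 - 8·(t - 1) + 6·(t - 1)², so p_0'(3) = 13/2. On the right, p_1'(3) = b, so b = 13/2.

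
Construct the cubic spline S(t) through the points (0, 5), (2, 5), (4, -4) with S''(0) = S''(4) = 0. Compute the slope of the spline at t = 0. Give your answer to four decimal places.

1.1250

With m_i denoting the second derivative at x_i, h_i = 2, 2, and Δ_i = (y_(i+1) − y_i)/h_i = 0, -9/2:
  2·m_0 + 8·m_1 + 2·m_2 = 6(Δ_1 - Δ_0) = -27
Natural end conditions: m_0 = m_2 = 0.
Solving the tridiagonal system: m_0 = 0, m_1 = -27/8, m_2 = 0.
On [0, 2], S'(t) = b_0 + 2c_0·t + 3d_0·t² with b_0 = Δ_0 - h_0(2m_0 + m_1)/6 = 9/8, c_0 = m_0/2 = 0, d_0 = (m_1 - m_0)/(6h_0) = -9/32. So S'(0) = 9/8.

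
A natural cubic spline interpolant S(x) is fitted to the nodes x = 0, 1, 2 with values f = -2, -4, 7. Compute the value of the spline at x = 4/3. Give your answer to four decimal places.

-1.5370

With M_i denoting the second derivative at x_i, h_i = 1, 1, and Δ_i = (y_(i+1) − y_i)/h_i = -2, 11:
  1·M_0 + 4·M_1 + 1·M_2 = 6(Δ_1 - Δ_0) = 78
Natural end conditions: M_0 = M_2 = 0.
Hence M_0 = 0, M_1 = 39/2, M_2 = 0.
On [1, 2], S(x) = -4 + 9/2·(x - 1) + 39/4·(x - 1)² - 13/4·(x - 1)³.
With (x - 1) = 1/3: S(4/3) = -83/54.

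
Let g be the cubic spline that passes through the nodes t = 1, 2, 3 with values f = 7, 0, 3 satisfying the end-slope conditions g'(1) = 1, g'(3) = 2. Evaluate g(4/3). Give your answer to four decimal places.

Put M_i = g'' at the i-th knot. Here h = (1, 1) and Δ = (-7, 3), so the interior equations h_(i-1)·M_(i-1) + 2(h_(i-1)+h_i)·M_i + h_i·M_(i+1) = 6(Δ_i − Δ_(i-1)) read
  1·M_0 + 4·M_1 + 1·M_2 = 6(Δ_1 - Δ_0) = 60
Clamped end conditions give two more equations: 2h_0·M_0 + h_0·M_1 = 6(Δ_0 - g'(1)) = -48 and h_1·M_1 + 2h_1·M_2 = 6(g'(3) - Δ_1) = -6.
Solving the tridiagonal system: M_0 = -77/2, M_1 = 29, M_2 = -35/2.
On [1, 2], g(t) = 7 + 1·(t - 1) - 77/4·(t - 1)² + 45/4·(t - 1)³.
With (t - 1) = 1/3: g(4/3) = 101/18.

5.6111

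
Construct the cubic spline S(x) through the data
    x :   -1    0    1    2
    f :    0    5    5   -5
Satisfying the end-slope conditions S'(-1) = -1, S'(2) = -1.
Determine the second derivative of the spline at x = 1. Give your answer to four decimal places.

-22.8000

Put σ_i = S'' at the i-th knot. Here h = (1, 1, 1) and Δ = (5, 0, -10), so the interior equations h_(i-1)·σ_(i-1) + 2(h_(i-1)+h_i)·σ_i + h_i·σ_(i+1) = 6(Δ_i − Δ_(i-1)) read
  1·σ_0 + 4·σ_1 + 1·σ_2 = 6(Δ_1 - Δ_0) = -30
  1·σ_1 + 4·σ_2 + 1·σ_3 = 6(Δ_2 - Δ_1) = -60
Clamped end conditions give two more equations: 2h_0·σ_0 + h_0·σ_1 = 6(Δ_0 - S'(-1)) = 36 and h_2·σ_2 + 2h_2·σ_3 = 6(S'(2) - Δ_2) = 54.
Hence σ_0 = 108/5, σ_1 = -36/5, σ_2 = -114/5, σ_3 = 192/5.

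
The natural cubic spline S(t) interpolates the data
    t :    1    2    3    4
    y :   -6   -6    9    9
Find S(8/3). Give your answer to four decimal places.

4.3704

Write M_i for S''(x_i). With h_i = 1, 1, 1 and divided differences Δ_i = 0, 15, 0, the continuity of S' gives the tridiagonal system
  1·M_0 + 4·M_1 + 1·M_2 = 6(Δ_1 - Δ_0) = 90
  1·M_1 + 4·M_2 + 1·M_3 = 6(Δ_2 - Δ_1) = -90
Natural end conditions: M_0 = M_3 = 0.
Hence M_0 = 0, M_1 = 30, M_2 = -30, M_3 = 0.
On [2, 3], S(t) = -6 + 10·(t - 2) + 15·(t - 2)² - 10·(t - 2)³.
With (t - 2) = 2/3: S(8/3) = 118/27.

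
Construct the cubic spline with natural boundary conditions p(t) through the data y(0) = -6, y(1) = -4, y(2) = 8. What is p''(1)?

15

Put M_i = p'' at the i-th knot. Here h = (1, 1) and Δ = (2, 12), so the interior equations h_(i-1)·M_(i-1) + 2(h_(i-1)+h_i)·M_i + h_i·M_(i+1) = 6(Δ_i − Δ_(i-1)) read
  1·M_0 + 4·M_1 + 1·M_2 = 6(Δ_1 - Δ_0) = 60
Natural end conditions: M_0 = M_2 = 0.
Forward elimination and back-substitution give M_0 = 0, M_1 = 15, M_2 = 0.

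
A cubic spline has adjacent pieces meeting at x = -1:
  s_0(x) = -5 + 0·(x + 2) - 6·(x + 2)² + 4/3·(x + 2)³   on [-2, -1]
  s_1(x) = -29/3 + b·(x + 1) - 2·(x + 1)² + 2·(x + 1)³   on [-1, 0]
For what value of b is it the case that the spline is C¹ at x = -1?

s_0'(x) = 0 - 12·(x + 2) + 4·(x + 2)², so s_0'(-1) = -8. On the right, s_1'(-1) = b, so b = -8.

-8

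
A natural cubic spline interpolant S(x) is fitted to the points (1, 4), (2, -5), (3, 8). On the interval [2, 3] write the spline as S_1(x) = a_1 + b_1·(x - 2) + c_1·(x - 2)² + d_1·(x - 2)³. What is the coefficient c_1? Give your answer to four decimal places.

16.5000

Write M_i for S''(x_i). With h_i = 1, 1 and divided differences Δ_i = -9, 13, the continuity of S' gives the tridiagonal system
  1·M_0 + 4·M_1 + 1·M_2 = 6(Δ_1 - Δ_0) = 132
Natural end conditions: M_0 = M_2 = 0.
Forward elimination and back-substitution give M_0 = 0, M_1 = 33, M_2 = 0.
On [2, 3], with S_1(x) = a_1 + b_1·(x - 2) + c_1·(x - 2)² + d_1·(x - 2)³: c_1 = M_1/2 = 33/2, d_1 = (M_2 - M_1)/(6h_1) = -11/2, b_1 = Δ_1 - h_1(2M_1 + M_2)/6 = 2.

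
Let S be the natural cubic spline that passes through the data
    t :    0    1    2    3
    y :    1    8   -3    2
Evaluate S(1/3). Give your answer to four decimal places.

With σ_i denoting the second derivative at x_i, h_i = 1, 1, 1, and Δ_i = (y_(i+1) − y_i)/h_i = 7, -11, 5:
  1·σ_0 + 4·σ_1 + 1·σ_2 = 6(Δ_1 - Δ_0) = -108
  1·σ_1 + 4·σ_2 + 1·σ_3 = 6(Δ_2 - Δ_1) = 96
Natural end conditions: σ_0 = σ_3 = 0.
Solving: σ_0 = 0, σ_1 = -176/5, σ_2 = 164/5, σ_3 = 0.
On [0, 1], S(t) = 1 + 193/15·t + 0·t² - 88/15·t³.
With t = 1/3: S(1/3) = 2054/405.

5.0716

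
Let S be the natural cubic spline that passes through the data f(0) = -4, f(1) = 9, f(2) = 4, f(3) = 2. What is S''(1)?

-30

Write m_i for S''(x_i). With h_i = 1, 1, 1 and divided differences Δ_i = 13, -5, -2, the continuity of S' gives the tridiagonal system
  1·m_0 + 4·m_1 + 1·m_2 = 6(Δ_1 - Δ_0) = -108
  1·m_1 + 4·m_2 + 1·m_3 = 6(Δ_2 - Δ_1) = 18
Natural end conditions: m_0 = m_3 = 0.
Hence m_0 = 0, m_1 = -30, m_2 = 12, m_3 = 0.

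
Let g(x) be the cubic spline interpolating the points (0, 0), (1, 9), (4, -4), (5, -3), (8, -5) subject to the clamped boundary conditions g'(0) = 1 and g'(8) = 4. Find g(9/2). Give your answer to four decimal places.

-3.8843

Put m_i = g'' at the i-th knot. Here h = (1, 3, 1, 3) and Δ = (9, -13/3, 1, -2/3), so the interior equations h_(i-1)·m_(i-1) + 2(h_(i-1)+h_i)·m_i + h_i·m_(i+1) = 6(Δ_i − Δ_(i-1)) read
  1·m_0 + 8·m_1 + 3·m_2 = 6(Δ_1 - Δ_0) = -80
  3·m_1 + 8·m_2 + 1·m_3 = 6(Δ_2 - Δ_1) = 32
  1·m_2 + 8·m_3 + 3·m_4 = 6(Δ_3 - Δ_2) = -10
Clamped end conditions give two more equations: 2h_0·m_0 + h_0·m_1 = 6(Δ_0 - g'(0)) = 48 and h_3·m_3 + 2h_3·m_4 = 6(g'(8) - Δ_3) = 28.
Solving the tridiagonal system: m_0 = 898/27, m_1 = -500/27, m_2 = 314/27, m_3 = -148/27, m_4 = 200/27.
On [4, 5], g(x) = -4 - 53/27·(x - 4) + 157/27·(x - 4)² - 77/27·(x - 4)³.
With (x - 4) = 1/2: g(9/2) = -839/216.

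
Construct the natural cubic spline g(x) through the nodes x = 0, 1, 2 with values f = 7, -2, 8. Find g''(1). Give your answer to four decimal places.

Put m_i = g'' at the i-th knot. Here h = (1, 1) and Δ = (-9, 10), so the interior equations h_(i-1)·m_(i-1) + 2(h_(i-1)+h_i)·m_i + h_i·m_(i+1) = 6(Δ_i − Δ_(i-1)) read
  1·m_0 + 4·m_1 + 1·m_2 = 6(Δ_1 - Δ_0) = 114
Natural end conditions: m_0 = m_2 = 0.
Hence m_0 = 0, m_1 = 57/2, m_2 = 0.

28.5000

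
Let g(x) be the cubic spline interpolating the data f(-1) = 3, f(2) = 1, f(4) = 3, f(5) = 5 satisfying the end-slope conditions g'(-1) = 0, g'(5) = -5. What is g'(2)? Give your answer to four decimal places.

Put M_i = g'' at the i-th knot. Here h = (3, 2, 1) and Δ = (-2/3, 1, 2), so the interior equations h_(i-1)·M_(i-1) + 2(h_(i-1)+h_i)·M_i + h_i·M_(i+1) = 6(Δ_i − Δ_(i-1)) read
  3·M_0 + 10·M_1 + 2·M_2 = 6(Δ_1 - Δ_0) = 10
  2·M_1 + 6·M_2 + 1·M_3 = 6(Δ_2 - Δ_1) = 6
Clamped end conditions give two more equations: 2h_0·M_0 + h_0·M_1 = 6(Δ_0 - g'(-1)) = -4 and h_2·M_2 + 2h_2·M_3 = 6(g'(5) - Δ_2) = -42.
Hence M_0 = -46/57, M_1 = 16/57, M_2 = 274/57, M_3 = -1334/57.
On [2, 4], g'(x) = b_1 + 2c_1·(x - 2) + 3d_1·(x - 2)² with b_1 = Δ_1 - h_1(2M_1 + M_2)/6 = -15/19, c_1 = M_1/2 = 8/57, d_1 = (M_2 - M_1)/(6h_1) = 43/114. So g'(2) = -15/19.

-0.7895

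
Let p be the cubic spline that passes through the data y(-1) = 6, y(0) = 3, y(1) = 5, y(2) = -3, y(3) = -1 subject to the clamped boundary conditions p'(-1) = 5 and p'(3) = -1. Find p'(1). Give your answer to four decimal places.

-3.3571

Let M_i = p''(x_i). Step sizes h_i = 1, 1, 1, 1; slopes of the chords Δ_i = (y_(i+1) - y_i)/h_i = -3, 2, -8, 2.
  1·M_0 + 4·M_1 + 1·M_2 = 6(Δ_1 - Δ_0) = 30
  1·M_1 + 4·M_2 + 1·M_3 = 6(Δ_2 - Δ_1) = -60
  1·M_2 + 4·M_3 + 1·M_4 = 6(Δ_3 - Δ_2) = 60
Clamped end conditions give two more equations: 2h_0·M_0 + h_0·M_1 = 6(Δ_0 - p'(-1)) = -48 and h_3·M_3 + 2h_3·M_4 = 6(p'(3) - Δ_3) = -18.
Solving: M_0 = -999/28, M_1 = 327/14, M_2 = -111/4, M_3 = 387/14, M_4 = -639/28.
On [1, 2], p'(x) = b_2 + 2c_2·(x - 1) + 3d_2·(x - 1)² with b_2 = Δ_2 - h_2(2M_2 + M_3)/6 = -47/14, c_2 = M_2/2 = -111/8, d_2 = (M_3 - M_2)/(6h_2) = 517/56. So p'(1) = -47/14.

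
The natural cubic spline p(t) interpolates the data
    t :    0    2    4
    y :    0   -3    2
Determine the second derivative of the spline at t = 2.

Let m_i = p''(x_i). Step sizes h_i = 2, 2; slopes of the chords Δ_i = (y_(i+1) - y_i)/h_i = -3/2, 5/2.
  2·m_0 + 8·m_1 + 2·m_2 = 6(Δ_1 - Δ_0) = 24
Natural end conditions: m_0 = m_2 = 0.
Solving the tridiagonal system: m_0 = 0, m_1 = 3, m_2 = 0.

3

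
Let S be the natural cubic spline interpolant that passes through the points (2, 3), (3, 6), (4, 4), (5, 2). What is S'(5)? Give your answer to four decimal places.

Let m_i = S''(x_i). Step sizes h_i = 1, 1, 1; slopes of the chords Δ_i = (y_(i+1) - y_i)/h_i = 3, -2, -2.
  1·m_0 + 4·m_1 + 1·m_2 = 6(Δ_1 - Δ_0) = -30
  1·m_1 + 4·m_2 + 1·m_3 = 6(Δ_2 - Δ_1) = 0
Natural end conditions: m_0 = m_3 = 0.
Hence m_0 = 0, m_1 = -8, m_2 = 2, m_3 = 0.
On [4, 5], S'(t) = b_2 + 2c_2·(t - 4) + 3d_2·(t - 4)² with b_2 = Δ_2 - h_2(2m_2 + m_3)/6 = -8/3, c_2 = m_2/2 = 1, d_2 = (m_3 - m_2)/(6h_2) = -1/3. So S'(5) = -5/3.

-1.6667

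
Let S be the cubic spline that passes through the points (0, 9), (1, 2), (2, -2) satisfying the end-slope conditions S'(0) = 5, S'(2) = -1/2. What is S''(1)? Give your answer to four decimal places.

Let σ_i = S''(x_i). Step sizes h_i = 1, 1; slopes of the chords Δ_i = (y_(i+1) - y_i)/h_i = -7, -4.
  1·σ_0 + 4·σ_1 + 1·σ_2 = 6(Δ_1 - Δ_0) = 18
Clamped end conditions give two more equations: 2h_0·σ_0 + h_0·σ_1 = 6(Δ_0 - S'(0)) = -72 and h_1·σ_1 + 2h_1·σ_2 = 6(S'(2) - Δ_1) = 21.
Solving the tridiagonal system: σ_0 = -173/4, σ_1 = 29/2, σ_2 = 13/4.

14.5000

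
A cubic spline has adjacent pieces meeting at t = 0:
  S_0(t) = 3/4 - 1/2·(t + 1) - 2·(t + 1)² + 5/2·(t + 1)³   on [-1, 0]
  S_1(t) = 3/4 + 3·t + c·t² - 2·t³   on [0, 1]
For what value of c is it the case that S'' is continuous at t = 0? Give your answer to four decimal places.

5.5000

S_0''(t) = -4 + 15·(t + 1), so S_0''(0) = 11. On the right, S_1''(0) = 2c, so c = 11/2.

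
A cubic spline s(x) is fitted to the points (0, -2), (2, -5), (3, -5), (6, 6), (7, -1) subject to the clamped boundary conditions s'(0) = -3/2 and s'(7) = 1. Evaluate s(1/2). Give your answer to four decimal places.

Put m_i = s'' at the i-th knot. Here h = (2, 1, 3, 1) and Δ = (-3/2, 0, 11/3, -7), so the interior equations h_(i-1)·m_(i-1) + 2(h_(i-1)+h_i)·m_i + h_i·m_(i+1) = 6(Δ_i − Δ_(i-1)) read
  2·m_0 + 6·m_1 + 1·m_2 = 6(Δ_1 - Δ_0) = 9
  1·m_1 + 8·m_2 + 3·m_3 = 6(Δ_2 - Δ_1) = 22
  3·m_2 + 8·m_3 + 1·m_4 = 6(Δ_3 - Δ_2) = -64
Clamped end conditions give two more equations: 2h_0·m_0 + h_0·m_1 = 6(Δ_0 - s'(0)) = 0 and h_3·m_3 + 2h_3·m_4 = 6(s'(7) - Δ_3) = 48.
Solving the tridiagonal system: m_0 = -2/33, m_1 = 4/33, m_2 = 277/33, m_3 = -166/11, m_4 = 347/11.
On [0, 2], s(x) = -2 - 3/2·x - 1/33·x² + 1/66·x³.
With x = 1/2: s(1/2) = -485/176.

-2.7557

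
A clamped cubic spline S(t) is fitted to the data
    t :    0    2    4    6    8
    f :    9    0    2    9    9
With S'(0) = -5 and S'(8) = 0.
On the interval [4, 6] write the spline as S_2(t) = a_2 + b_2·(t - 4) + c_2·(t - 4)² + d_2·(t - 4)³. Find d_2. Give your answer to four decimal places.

With M_i denoting the second derivative at x_i, h_i = 2, 2, 2, 2, and Δ_i = (y_(i+1) − y_i)/h_i = -9/2, 1, 7/2, 0:
  2·M_0 + 8·M_1 + 2·M_2 = 6(Δ_1 - Δ_0) = 33
  2·M_1 + 8·M_2 + 2·M_3 = 6(Δ_2 - Δ_1) = 15
  2·M_2 + 8·M_3 + 2·M_4 = 6(Δ_3 - Δ_2) = -21
Clamped end conditions give two more equations: 2h_0·M_0 + h_0·M_1 = 6(Δ_0 - S'(0)) = 3 and h_3·M_3 + 2h_3·M_4 = 6(S'(8) - Δ_3) = 0.
Solving the tridiagonal system: M_0 = -5/4, M_1 = 4, M_2 = 7/4, M_3 = -7/2, M_4 = 7/4.
On [4, 6], with S_2(t) = a_2 + b_2·(t - 4) + c_2·(t - 4)² + d_2·(t - 4)³: c_2 = M_2/2 = 7/8, d_2 = (M_3 - M_2)/(6h_2) = -7/16, b_2 = Δ_2 - h_2(2M_2 + M_3)/6 = 7/2.

-0.4375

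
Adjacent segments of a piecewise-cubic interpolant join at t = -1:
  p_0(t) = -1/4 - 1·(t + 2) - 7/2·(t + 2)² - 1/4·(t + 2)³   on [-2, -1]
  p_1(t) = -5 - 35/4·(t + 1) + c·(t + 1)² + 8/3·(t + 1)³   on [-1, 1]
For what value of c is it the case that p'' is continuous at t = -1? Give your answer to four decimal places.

-4.2500

p_0''(t) = -7 - 3/2·(t + 2), so p_0''(-1) = -17/2. On the right, p_1''(-1) = 2c, so c = -17/4.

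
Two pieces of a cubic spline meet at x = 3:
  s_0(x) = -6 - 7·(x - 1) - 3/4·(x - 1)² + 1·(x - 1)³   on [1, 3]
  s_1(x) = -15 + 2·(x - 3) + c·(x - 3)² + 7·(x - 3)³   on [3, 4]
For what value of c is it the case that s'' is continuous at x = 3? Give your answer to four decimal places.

s_0''(x) = -3/2 + 6·(x - 1), so s_0''(3) = 21/2. On the right, s_1''(3) = 2c, so c = 21/4.

5.2500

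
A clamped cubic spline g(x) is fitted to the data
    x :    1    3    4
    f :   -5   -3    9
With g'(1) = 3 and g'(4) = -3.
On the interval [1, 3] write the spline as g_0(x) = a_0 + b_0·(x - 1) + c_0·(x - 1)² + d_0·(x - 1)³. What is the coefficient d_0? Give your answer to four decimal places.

Let σ_i = g''(x_i). Step sizes h_i = 2, 1; slopes of the chords Δ_i = (y_(i+1) - y_i)/h_i = 1, 12.
  2·σ_0 + 6·σ_1 + 1·σ_2 = 6(Δ_1 - Δ_0) = 66
Clamped end conditions give two more equations: 2h_0·σ_0 + h_0·σ_1 = 6(Δ_0 - g'(1)) = -12 and h_1·σ_1 + 2h_1·σ_2 = 6(g'(4) - Δ_1) = -90.
Hence σ_0 = -16, σ_1 = 26, σ_2 = -58.
On [1, 3], with g_0(x) = a_0 + b_0·(x - 1) + c_0·(x - 1)² + d_0·(x - 1)³: c_0 = σ_0/2 = -8, d_0 = (σ_1 - σ_0)/(6h_0) = 7/2, b_0 = Δ_0 - h_0(2σ_0 + σ_1)/6 = 3.

3.5000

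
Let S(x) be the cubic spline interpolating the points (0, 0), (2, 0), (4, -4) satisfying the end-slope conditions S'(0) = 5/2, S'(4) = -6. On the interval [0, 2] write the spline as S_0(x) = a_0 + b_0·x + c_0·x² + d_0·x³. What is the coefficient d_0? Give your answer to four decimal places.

Put M_i = S'' at the i-th knot. Here h = (2, 2) and Δ = (0, -2), so the interior equations h_(i-1)·M_(i-1) + 2(h_(i-1)+h_i)·M_i + h_i·M_(i+1) = 6(Δ_i − Δ_(i-1)) read
  2·M_0 + 8·M_1 + 2·M_2 = 6(Δ_1 - Δ_0) = -12
Clamped end conditions give two more equations: 2h_0·M_0 + h_0·M_1 = 6(Δ_0 - S'(0)) = -15 and h_1·M_1 + 2h_1·M_2 = 6(S'(4) - Δ_1) = -24.
Hence M_0 = -35/8, M_1 = 5/4, M_2 = -53/8.
On [0, 2], with S_0(x) = a_0 + b_0·x + c_0·x² + d_0·x³: c_0 = M_0/2 = -35/16, d_0 = (M_1 - M_0)/(6h_0) = 15/32, b_0 = Δ_0 - h_0(2M_0 + M_1)/6 = 5/2.

0.4688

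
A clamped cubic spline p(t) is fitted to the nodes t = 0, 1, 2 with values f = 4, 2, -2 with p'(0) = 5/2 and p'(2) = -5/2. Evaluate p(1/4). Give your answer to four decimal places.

Put M_i = p'' at the i-th knot. Here h = (1, 1) and Δ = (-2, -4), so the interior equations h_(i-1)·M_(i-1) + 2(h_(i-1)+h_i)·M_i + h_i·M_(i+1) = 6(Δ_i − Δ_(i-1)) read
  1·M_0 + 4·M_1 + 1·M_2 = 6(Δ_1 - Δ_0) = -12
Clamped end conditions give two more equations: 2h_0·M_0 + h_0·M_1 = 6(Δ_0 - p'(0)) = -27 and h_1·M_1 + 2h_1·M_2 = 6(p'(2) - Δ_1) = 9.
Solving: M_0 = -13, M_1 = -1, M_2 = 5.
On [0, 1], p(t) = 4 + 5/2·t - 13/2·t² + 2·t³.
With t = 1/4: p(1/4) = 17/4.

4.2500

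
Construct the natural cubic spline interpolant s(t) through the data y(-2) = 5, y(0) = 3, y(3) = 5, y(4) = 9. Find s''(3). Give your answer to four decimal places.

Write M_i for s''(x_i). With h_i = 2, 3, 1 and divided differences Δ_i = -1, 2/3, 4, the continuity of s' gives the tridiagonal system
  2·M_0 + 10·M_1 + 3·M_2 = 6(Δ_1 - Δ_0) = 10
  3·M_1 + 8·M_2 + 1·M_3 = 6(Δ_2 - Δ_1) = 20
Natural end conditions: M_0 = M_3 = 0.
Hence M_0 = 0, M_1 = 20/71, M_2 = 170/71, M_3 = 0.

2.3944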